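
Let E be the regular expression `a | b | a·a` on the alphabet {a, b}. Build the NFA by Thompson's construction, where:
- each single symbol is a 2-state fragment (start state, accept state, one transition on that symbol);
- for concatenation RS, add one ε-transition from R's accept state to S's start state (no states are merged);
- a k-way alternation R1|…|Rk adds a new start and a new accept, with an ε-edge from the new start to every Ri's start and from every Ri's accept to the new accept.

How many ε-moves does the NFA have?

By structural recursion:
Each of the 4 symbol leaves contributes 0 ε-transitions.
  a·a : 1 ε-transition
  a | b | a·a : 7 ε-transitions

7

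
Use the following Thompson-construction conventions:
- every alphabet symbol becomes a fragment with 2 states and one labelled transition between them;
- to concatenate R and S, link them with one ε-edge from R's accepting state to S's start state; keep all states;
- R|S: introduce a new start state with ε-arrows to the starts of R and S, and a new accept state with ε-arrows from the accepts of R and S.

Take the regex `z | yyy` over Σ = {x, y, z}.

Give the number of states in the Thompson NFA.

Building bottom-up:
Each of the 4 symbol leaves contributes a 2-state fragment.
  yyy = 6 states
  z | yyy = 10 states

10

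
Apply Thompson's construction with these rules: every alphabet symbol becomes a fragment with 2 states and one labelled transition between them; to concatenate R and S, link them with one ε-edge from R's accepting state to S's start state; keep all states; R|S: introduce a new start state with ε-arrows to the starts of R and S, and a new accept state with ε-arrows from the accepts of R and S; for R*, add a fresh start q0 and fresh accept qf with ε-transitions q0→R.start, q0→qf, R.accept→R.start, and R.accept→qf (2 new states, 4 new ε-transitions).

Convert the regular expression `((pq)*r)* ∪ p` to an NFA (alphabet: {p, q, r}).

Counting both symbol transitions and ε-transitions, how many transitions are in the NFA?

18

By structural recursion:
Each of the 4 symbol leaves contributes 1 transition (1 symbol, 0 ε).
  pq → 3 transitions (2 symbol, 1 ε)
  (pq)* → 7 transitions (2 symbol, 5 ε)
  (pq)*r → 9 transitions (3 symbol, 6 ε)
  ((pq)*r)* → 13 transitions (3 symbol, 10 ε)
  ((pq)*r)* ∪ p → 18 transitions (4 symbol, 14 ε)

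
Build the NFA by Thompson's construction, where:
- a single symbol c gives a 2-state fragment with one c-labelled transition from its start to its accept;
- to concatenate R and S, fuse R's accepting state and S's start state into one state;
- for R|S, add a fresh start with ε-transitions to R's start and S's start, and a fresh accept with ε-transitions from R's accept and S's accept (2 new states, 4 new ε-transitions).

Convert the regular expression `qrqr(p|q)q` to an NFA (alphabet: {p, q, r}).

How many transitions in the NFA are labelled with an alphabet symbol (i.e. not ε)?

7

Recursing over subexpressions:
Each of the 7 symbol leaves contributes exactly 1 symbol transition.
  p|q : 2 symbol transitions
  qrqr(p|q)q : 7 symbol transitions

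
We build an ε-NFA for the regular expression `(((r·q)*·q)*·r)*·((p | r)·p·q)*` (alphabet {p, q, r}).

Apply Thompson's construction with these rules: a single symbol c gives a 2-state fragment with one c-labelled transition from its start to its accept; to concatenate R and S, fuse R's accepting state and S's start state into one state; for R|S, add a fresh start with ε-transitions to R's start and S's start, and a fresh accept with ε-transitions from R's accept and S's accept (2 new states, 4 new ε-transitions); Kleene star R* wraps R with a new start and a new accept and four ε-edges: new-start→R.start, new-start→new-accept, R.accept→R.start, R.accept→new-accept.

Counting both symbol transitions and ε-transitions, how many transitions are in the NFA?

28

Per subexpression:
Each of the 8 symbol leaves contributes 1 transition (1 symbol, 0 ε).
  r·q — 2 transitions (2 symbol, 0 ε)
  (r·q)* — 6 transitions (2 symbol, 4 ε)
  (r·q)*·q — 7 transitions (3 symbol, 4 ε)
  ((r·q)*·q)* — 11 transitions (3 symbol, 8 ε)
  ((r·q)*·q)*·r — 12 transitions (4 symbol, 8 ε)
  (((r·q)*·q)*·r)* — 16 transitions (4 symbol, 12 ε)
  p | r — 6 transitions (2 symbol, 4 ε)
  (p | r)·p·q — 8 transitions (4 symbol, 4 ε)
  ((p | r)·p·q)* — 12 transitions (4 symbol, 8 ε)
  (((r·q)*·q)*·r)*·((p | r)·p·q)* — 28 transitions (8 symbol, 20 ε)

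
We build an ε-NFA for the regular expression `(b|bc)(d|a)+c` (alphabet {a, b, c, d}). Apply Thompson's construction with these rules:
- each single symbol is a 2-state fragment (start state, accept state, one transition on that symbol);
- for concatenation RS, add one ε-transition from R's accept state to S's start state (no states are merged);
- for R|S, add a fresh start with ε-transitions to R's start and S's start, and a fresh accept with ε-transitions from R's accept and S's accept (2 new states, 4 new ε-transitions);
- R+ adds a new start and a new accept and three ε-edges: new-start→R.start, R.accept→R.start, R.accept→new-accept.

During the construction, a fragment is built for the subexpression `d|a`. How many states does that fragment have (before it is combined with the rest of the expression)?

6

Fragment for `d|a`:
Each of the 2 symbol leaves contributes a 2-state fragment.
  d|a : 6 states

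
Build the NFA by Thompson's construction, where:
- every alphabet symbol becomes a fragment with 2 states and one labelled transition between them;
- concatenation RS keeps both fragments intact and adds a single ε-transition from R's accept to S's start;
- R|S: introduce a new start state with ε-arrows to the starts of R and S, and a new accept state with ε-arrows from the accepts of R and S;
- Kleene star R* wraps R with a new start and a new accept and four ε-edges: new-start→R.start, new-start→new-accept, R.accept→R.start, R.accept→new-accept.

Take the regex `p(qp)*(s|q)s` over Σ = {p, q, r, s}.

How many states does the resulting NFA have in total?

Per subexpression:
Each of the 6 symbol leaves contributes a 2-state fragment.
  qp : 4 states
  (qp)* : 6 states
  s|q : 6 states
  p(qp)*(s|q)s : 16 states

16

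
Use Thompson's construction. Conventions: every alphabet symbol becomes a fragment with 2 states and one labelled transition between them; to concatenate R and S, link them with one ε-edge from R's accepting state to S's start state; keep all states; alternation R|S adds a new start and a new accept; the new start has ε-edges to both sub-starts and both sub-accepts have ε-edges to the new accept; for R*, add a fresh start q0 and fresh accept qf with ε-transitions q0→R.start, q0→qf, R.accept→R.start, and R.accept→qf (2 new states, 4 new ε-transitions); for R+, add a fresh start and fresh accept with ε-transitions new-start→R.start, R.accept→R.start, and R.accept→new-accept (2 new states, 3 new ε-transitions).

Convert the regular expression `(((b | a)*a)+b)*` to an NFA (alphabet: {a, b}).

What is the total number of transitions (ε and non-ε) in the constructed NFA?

Building bottom-up:
Each of the 4 symbol leaves contributes 1 transition (1 symbol, 0 ε).
  b | a → 6 transitions (2 symbol, 4 ε)
  (b | a)* → 10 transitions (2 symbol, 8 ε)
  (b | a)*a → 12 transitions (3 symbol, 9 ε)
  ((b | a)*a)+ → 15 transitions (3 symbol, 12 ε)
  ((b | a)*a)+b → 17 transitions (4 symbol, 13 ε)
  (((b | a)*a)+b)* → 21 transitions (4 symbol, 17 ε)

21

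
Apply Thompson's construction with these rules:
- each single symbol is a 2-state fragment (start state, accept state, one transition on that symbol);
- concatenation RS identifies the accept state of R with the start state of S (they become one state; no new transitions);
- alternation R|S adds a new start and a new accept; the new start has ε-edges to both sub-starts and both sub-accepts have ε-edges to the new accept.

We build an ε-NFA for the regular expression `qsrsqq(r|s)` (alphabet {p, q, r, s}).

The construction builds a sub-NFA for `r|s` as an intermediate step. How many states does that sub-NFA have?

Fragment for `r|s`:
Each of the 2 symbol leaves contributes a 2-state fragment.
  r|s → 6 states

6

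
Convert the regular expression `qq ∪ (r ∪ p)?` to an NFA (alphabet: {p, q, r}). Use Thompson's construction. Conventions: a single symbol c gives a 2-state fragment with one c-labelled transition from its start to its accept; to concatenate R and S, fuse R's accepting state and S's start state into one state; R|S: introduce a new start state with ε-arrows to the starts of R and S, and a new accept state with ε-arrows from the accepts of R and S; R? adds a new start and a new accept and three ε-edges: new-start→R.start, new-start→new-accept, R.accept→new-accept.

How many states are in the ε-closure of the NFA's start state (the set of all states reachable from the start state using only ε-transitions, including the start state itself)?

Compute the ε-closure size of each fragment's start state recursively; a symbol fragment's start has no outgoing ε-edge, so its closure is just itself (size 1).
  qq → same as the first factor's closure: C = 1
  r ∪ p → new start ε-reaches every alternative's start; none of them accept ε, so the new accept is not reached: C = 1 + 1 + 1 = 3
  (r ∪ p)? → C = 1 (new start) + 3 (body) + 1 (new accept, via ε) = 5
  qq ∪ (r ∪ p)? → C = 1 (new start) + (1 + 5) + 1 (new accept, since some branch ε-reaches its own accept) = 8

8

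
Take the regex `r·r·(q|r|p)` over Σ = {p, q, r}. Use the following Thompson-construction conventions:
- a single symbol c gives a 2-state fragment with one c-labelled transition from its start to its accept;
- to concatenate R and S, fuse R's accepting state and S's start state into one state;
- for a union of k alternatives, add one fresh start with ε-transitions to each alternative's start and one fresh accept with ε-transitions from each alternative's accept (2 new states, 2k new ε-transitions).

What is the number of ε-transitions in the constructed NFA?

Bottom-up over the parse tree:
Each of the 5 symbol leaves contributes 0 ε-transitions.
  q|r|p = 6 ε-transitions
  r·r·(q|r|p) = 6 ε-transitions

6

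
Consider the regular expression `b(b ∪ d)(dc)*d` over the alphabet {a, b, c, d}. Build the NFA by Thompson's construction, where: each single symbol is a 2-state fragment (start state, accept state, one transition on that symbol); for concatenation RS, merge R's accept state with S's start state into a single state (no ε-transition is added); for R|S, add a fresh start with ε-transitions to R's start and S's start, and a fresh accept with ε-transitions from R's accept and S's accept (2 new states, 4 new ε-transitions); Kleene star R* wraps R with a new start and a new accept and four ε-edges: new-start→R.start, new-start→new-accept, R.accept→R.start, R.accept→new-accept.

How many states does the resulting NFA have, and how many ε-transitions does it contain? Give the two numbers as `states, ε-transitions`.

12, 8

Per subexpression:
Each of the 6 symbol leaves contributes 2 states and 0 ε-transitions.
  b ∪ d = 6 states, 4 ε-transitions
  dc = 3 states, 0 ε-transitions
  (dc)* = 5 states, 4 ε-transitions
  b(b ∪ d)(dc)*d = 12 states, 8 ε-transitions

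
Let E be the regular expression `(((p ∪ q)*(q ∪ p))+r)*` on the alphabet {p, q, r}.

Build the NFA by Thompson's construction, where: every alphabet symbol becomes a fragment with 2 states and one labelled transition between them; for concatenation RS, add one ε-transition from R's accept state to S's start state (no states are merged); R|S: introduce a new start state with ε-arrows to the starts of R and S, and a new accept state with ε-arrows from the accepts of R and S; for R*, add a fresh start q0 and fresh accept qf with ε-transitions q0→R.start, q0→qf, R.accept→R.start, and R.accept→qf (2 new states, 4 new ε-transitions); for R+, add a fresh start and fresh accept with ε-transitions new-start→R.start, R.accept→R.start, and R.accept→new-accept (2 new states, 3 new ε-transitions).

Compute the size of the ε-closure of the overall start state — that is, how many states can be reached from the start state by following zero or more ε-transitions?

11

Work bottom-up. For each fragment F, track |ε-closure(F.start)| and whether F's accept lies in that closure (i.e. whether F accepts ε). A single-symbol fragment has closure size 1 and does not accept ε.
  p ∪ q → |ε-closure| = 1 + 1 + 1 = 3 (the new accept is not ε-reachable since no branch accepts ε)
  (p ∪ q)* → |ε-closure| = 1 (new start) + 3 (body) + 1 (new accept) = 5
  q ∪ p → new start ε-reaches every alternative's start; none of them accept ε, so the new accept is not reached: |ε-closure| = 1 + 1 + 1 = 3
  (p ∪ q)*(q ∪ p) → |ε-closure| = 5 + 3 = 8 (closure spills across the concat boundary because the left factor accepts ε)
  ((p ∪ q)*(q ∪ p))+ → |ε-closure| = 1 + 8 = 9 (the body doesn't accept ε, so the new accept is not reached)
  ((p ∪ q)*(q ∪ p))+r → |ε-closure| equals the left operand's closure size = 9 (its accept is not ε-reachable, so the closure stops there)
  (((p ∪ q)*(q ∪ p))+r)* → |ε-closure| = 1 (new start) + 9 (body) + 1 (new accept) = 11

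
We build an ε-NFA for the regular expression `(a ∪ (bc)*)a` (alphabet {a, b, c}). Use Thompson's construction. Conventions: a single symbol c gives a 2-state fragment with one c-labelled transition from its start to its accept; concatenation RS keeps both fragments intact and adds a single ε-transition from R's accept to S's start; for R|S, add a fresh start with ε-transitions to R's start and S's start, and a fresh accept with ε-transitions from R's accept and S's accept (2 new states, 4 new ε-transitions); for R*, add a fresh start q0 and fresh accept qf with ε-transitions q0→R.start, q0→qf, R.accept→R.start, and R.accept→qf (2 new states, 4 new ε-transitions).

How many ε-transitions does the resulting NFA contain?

10

Per subexpression:
Each of the 4 symbol leaves contributes 0 ε-transitions.
  bc — 1 ε-transition
  (bc)* — 5 ε-transitions
  a ∪ (bc)* — 9 ε-transitions
  (a ∪ (bc)*)a — 10 ε-transitions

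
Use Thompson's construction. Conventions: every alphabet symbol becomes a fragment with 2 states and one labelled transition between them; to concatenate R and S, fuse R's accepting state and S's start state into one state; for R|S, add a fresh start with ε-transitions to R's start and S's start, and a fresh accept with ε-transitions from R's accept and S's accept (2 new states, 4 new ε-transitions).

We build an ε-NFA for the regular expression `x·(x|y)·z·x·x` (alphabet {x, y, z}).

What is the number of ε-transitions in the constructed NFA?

4

By structural recursion:
Each of the 6 symbol leaves contributes 0 ε-transitions.
  x|y — 4 ε-transitions
  x·(x|y)·z·x·x — 4 ε-transitions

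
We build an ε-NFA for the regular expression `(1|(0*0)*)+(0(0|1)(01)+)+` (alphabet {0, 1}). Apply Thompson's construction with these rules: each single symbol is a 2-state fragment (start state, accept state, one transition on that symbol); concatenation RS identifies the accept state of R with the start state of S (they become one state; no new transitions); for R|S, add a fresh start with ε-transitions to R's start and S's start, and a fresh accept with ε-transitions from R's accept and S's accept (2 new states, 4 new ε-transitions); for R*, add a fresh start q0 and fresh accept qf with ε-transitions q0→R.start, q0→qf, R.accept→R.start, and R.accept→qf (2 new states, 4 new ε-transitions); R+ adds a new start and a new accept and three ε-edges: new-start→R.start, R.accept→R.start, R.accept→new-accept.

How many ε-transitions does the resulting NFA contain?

25

Building bottom-up:
Each of the 8 symbol leaves contributes 0 ε-transitions.
  0* → 4 ε-transitions
  0*0 → 4 ε-transitions
  (0*0)* → 8 ε-transitions
  1|(0*0)* → 12 ε-transitions
  (1|(0*0)*)+ → 15 ε-transitions
  0|1 → 4 ε-transitions
  01 → 0 ε-transitions
  (01)+ → 3 ε-transitions
  0(0|1)(01)+ → 7 ε-transitions
  (0(0|1)(01)+)+ → 10 ε-transitions
  (1|(0*0)*)+(0(0|1)(01)+)+ → 25 ε-transitions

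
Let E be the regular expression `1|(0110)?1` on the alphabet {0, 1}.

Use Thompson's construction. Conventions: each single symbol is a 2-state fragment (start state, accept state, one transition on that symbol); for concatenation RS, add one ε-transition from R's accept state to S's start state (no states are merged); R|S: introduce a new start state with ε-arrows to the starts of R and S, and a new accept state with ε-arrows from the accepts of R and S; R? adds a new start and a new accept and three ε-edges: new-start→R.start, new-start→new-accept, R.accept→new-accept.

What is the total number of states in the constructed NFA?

16

Building bottom-up:
Each of the 6 symbol leaves contributes a 2-state fragment.
  0110 → 8 states
  (0110)? → 10 states
  (0110)?1 → 12 states
  1|(0110)?1 → 16 states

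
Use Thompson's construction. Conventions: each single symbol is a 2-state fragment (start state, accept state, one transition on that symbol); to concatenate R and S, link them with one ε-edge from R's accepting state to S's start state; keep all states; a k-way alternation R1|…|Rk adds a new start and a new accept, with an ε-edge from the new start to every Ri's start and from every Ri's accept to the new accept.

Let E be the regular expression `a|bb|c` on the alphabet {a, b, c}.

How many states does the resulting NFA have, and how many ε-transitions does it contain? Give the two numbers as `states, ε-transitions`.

Building bottom-up:
Each of the 4 symbol leaves contributes 2 states and 0 ε-transitions.
  bb : 4 states, 1 ε-transition
  a|bb|c : 10 states, 7 ε-transitions

10, 7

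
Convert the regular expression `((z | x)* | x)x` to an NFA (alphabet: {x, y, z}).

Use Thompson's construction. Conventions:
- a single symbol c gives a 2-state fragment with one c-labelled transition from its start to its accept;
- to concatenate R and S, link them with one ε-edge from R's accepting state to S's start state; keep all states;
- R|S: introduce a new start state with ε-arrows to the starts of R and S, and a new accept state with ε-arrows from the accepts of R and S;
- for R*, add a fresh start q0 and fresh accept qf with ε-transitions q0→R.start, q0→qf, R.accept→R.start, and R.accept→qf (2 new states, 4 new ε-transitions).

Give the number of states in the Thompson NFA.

Per subexpression:
Each of the 4 symbol leaves contributes a 2-state fragment.
  z | x = 6 states
  (z | x)* = 8 states
  (z | x)* | x = 12 states
  ((z | x)* | x)x = 14 states

14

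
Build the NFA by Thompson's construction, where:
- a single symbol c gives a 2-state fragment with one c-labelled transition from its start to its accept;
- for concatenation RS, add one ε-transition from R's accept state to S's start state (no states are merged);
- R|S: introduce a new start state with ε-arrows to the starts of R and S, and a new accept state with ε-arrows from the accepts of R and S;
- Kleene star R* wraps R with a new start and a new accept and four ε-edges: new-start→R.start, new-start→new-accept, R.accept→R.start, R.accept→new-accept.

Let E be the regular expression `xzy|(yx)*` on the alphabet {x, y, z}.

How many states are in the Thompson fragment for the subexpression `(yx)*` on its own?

Fragment for `(yx)*`:
Each of the 2 symbol leaves contributes a 2-state fragment.
  yx : 4 states
  (yx)* : 6 states

6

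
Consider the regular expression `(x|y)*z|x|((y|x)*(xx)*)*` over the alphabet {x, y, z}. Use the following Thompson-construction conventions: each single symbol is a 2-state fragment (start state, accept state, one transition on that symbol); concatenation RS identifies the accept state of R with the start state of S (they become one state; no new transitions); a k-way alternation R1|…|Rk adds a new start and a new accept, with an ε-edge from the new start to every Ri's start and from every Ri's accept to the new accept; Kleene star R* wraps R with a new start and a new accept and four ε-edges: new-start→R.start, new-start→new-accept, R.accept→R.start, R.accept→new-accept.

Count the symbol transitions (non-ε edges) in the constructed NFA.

8

Recursing over subexpressions:
Each of the 8 symbol leaves contributes exactly 1 symbol transition.
  x|y — 2 symbol transitions
  (x|y)* — 2 symbol transitions
  (x|y)*z — 3 symbol transitions
  y|x — 2 symbol transitions
  (y|x)* — 2 symbol transitions
  xx — 2 symbol transitions
  (xx)* — 2 symbol transitions
  (y|x)*(xx)* — 4 symbol transitions
  ((y|x)*(xx)*)* — 4 symbol transitions
  (x|y)*z|x|((y|x)*(xx)*)* — 8 symbol transitions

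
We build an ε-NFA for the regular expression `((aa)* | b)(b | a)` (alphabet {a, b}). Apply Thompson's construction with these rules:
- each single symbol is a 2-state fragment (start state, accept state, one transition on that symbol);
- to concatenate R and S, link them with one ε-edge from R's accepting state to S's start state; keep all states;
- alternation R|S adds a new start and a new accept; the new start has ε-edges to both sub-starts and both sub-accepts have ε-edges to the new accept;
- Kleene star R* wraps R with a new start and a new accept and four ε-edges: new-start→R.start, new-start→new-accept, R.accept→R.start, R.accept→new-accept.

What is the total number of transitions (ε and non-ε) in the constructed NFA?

19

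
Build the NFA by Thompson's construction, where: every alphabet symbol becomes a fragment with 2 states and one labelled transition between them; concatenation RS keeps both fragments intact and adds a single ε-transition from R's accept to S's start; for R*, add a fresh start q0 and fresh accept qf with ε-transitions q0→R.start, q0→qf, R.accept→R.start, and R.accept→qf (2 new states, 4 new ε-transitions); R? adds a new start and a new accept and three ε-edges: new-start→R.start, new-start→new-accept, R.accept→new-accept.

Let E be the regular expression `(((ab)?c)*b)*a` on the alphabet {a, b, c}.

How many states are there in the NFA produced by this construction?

16

By structural recursion:
Each of the 5 symbol leaves contributes a 2-state fragment.
  ab : 4 states
  (ab)? : 6 states
  (ab)?c : 8 states
  ((ab)?c)* : 10 states
  ((ab)?c)*b : 12 states
  (((ab)?c)*b)* : 14 states
  (((ab)?c)*b)*a : 16 states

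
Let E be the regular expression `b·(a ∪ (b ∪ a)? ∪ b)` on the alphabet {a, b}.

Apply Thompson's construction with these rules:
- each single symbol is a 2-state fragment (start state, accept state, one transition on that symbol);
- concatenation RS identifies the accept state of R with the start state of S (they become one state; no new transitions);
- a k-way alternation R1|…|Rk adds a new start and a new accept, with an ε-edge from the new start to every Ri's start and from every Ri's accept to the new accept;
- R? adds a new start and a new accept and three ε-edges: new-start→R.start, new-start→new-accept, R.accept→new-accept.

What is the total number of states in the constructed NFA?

Bottom-up over the parse tree:
Each of the 5 symbol leaves contributes a 2-state fragment.
  b ∪ a → 6 states
  (b ∪ a)? → 8 states
  a ∪ (b ∪ a)? ∪ b → 14 states
  b·(a ∪ (b ∪ a)? ∪ b) → 15 states

15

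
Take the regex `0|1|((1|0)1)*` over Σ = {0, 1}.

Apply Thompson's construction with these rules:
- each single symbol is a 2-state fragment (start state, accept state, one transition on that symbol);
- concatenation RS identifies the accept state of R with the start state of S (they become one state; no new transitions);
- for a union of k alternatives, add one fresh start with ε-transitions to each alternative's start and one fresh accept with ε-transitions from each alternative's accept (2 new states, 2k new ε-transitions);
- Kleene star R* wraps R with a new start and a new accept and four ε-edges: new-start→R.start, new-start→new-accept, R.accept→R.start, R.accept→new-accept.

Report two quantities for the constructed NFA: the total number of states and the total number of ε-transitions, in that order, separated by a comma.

Building bottom-up:
Each of the 5 symbol leaves contributes 2 states and 0 ε-transitions.
  1|0 → 6 states, 4 ε-transitions
  (1|0)1 → 7 states, 4 ε-transitions
  ((1|0)1)* → 9 states, 8 ε-transitions
  0|1|((1|0)1)* → 15 states, 14 ε-transitions

15, 14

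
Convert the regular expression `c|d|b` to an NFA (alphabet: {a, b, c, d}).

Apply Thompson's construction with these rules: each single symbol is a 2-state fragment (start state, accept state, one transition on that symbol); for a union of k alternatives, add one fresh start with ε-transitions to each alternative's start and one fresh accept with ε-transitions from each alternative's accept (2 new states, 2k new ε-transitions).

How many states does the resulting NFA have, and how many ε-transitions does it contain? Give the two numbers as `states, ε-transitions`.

8, 6

Recursing over subexpressions:
Each of the 3 symbol leaves contributes 2 states and 0 ε-transitions.
  c|d|b = 8 states, 6 ε-transitions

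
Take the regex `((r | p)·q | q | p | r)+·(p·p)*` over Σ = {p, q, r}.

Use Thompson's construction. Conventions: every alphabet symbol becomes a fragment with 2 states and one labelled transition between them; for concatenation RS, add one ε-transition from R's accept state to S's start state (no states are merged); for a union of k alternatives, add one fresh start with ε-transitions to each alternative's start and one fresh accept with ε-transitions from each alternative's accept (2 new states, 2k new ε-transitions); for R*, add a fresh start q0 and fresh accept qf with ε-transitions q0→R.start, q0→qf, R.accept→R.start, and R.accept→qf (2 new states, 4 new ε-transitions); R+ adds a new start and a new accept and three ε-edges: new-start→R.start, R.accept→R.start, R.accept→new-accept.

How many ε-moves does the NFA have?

22

By structural recursion:
Each of the 8 symbol leaves contributes 0 ε-transitions.
  r | p = 4 ε-transitions
  (r | p)·q = 5 ε-transitions
  (r | p)·q | q | p | r = 13 ε-transitions
  ((r | p)·q | q | p | r)+ = 16 ε-transitions
  p·p = 1 ε-transition
  (p·p)* = 5 ε-transitions
  ((r | p)·q | q | p | r)+·(p·p)* = 22 ε-transitions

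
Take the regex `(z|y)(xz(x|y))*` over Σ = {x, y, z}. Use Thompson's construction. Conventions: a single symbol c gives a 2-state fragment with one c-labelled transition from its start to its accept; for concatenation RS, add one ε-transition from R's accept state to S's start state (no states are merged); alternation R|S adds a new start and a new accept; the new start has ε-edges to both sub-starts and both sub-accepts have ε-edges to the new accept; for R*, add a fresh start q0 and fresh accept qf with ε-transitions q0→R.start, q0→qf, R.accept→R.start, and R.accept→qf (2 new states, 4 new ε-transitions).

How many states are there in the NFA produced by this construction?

Bottom-up over the parse tree:
Each of the 6 symbol leaves contributes a 2-state fragment.
  z|y = 6 states
  x|y = 6 states
  xz(x|y) = 10 states
  (xz(x|y))* = 12 states
  (z|y)(xz(x|y))* = 18 states

18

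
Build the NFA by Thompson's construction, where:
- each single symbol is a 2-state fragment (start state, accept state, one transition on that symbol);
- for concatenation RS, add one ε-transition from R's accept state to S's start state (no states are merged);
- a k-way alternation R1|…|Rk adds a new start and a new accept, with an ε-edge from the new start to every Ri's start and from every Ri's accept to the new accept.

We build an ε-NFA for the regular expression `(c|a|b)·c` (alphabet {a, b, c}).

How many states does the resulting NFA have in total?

Per subexpression:
Each of the 4 symbol leaves contributes a 2-state fragment.
  c|a|b — 8 states
  (c|a|b)·c — 10 states

10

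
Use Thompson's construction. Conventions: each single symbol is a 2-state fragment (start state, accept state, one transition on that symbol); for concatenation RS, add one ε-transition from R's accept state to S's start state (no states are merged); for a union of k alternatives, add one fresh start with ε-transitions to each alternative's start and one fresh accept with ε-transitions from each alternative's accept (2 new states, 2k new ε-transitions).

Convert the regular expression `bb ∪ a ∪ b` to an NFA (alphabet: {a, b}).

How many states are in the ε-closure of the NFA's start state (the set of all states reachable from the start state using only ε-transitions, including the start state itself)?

4

Compute the ε-closure size of each fragment's start state recursively; a symbol fragment's start has no outgoing ε-edge, so its closure is just itself (size 1).
  bb : |closure| equals the left operand's closure size = 1 (its accept is not ε-reachable, so the closure stops there)
  bb ∪ a ∪ b : |closure| = 1 + 1 + 1 + 1 = 4 (the new accept is not ε-reachable since no branch accepts ε)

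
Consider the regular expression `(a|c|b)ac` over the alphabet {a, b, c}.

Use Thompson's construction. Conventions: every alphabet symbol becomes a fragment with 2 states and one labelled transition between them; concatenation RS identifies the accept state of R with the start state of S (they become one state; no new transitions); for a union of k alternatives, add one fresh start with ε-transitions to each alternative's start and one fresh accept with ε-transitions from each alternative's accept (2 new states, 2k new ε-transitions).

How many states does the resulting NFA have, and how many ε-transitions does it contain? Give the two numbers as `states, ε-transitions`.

10, 6

Bottom-up over the parse tree:
Each of the 5 symbol leaves contributes 2 states and 0 ε-transitions.
  a|c|b = 8 states, 6 ε-transitions
  (a|c|b)ac = 10 states, 6 ε-transitions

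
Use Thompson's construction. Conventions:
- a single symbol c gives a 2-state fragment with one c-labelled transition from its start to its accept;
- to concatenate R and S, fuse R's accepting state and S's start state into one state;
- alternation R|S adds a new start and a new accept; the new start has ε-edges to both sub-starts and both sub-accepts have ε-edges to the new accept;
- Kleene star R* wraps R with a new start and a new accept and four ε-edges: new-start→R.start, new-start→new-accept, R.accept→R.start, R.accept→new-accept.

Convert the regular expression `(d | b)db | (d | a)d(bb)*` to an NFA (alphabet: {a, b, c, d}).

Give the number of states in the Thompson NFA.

21

Building bottom-up:
Each of the 9 symbol leaves contributes a 2-state fragment.
  d | b → 6 states
  (d | b)db → 8 states
  d | a → 6 states
  bb → 3 states
  (bb)* → 5 states
  (d | a)d(bb)* → 11 states
  (d | b)db | (d | a)d(bb)* → 21 states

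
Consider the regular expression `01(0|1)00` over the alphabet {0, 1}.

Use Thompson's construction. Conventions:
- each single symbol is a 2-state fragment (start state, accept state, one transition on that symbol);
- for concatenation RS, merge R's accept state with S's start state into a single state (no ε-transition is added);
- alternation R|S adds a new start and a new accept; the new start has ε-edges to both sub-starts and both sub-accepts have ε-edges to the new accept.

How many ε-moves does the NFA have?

4

Bottom-up over the parse tree:
Each of the 6 symbol leaves contributes 0 ε-transitions.
  0|1 : 4 ε-transitions
  01(0|1)00 : 4 ε-transitions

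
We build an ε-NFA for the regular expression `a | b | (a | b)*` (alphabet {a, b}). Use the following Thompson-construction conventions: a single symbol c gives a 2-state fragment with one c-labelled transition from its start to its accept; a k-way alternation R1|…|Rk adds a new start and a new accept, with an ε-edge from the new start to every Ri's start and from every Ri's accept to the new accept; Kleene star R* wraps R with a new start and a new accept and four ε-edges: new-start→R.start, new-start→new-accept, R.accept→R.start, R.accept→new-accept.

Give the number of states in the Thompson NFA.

14

Per subexpression:
Each of the 4 symbol leaves contributes a 2-state fragment.
  a | b → 6 states
  (a | b)* → 8 states
  a | b | (a | b)* → 14 states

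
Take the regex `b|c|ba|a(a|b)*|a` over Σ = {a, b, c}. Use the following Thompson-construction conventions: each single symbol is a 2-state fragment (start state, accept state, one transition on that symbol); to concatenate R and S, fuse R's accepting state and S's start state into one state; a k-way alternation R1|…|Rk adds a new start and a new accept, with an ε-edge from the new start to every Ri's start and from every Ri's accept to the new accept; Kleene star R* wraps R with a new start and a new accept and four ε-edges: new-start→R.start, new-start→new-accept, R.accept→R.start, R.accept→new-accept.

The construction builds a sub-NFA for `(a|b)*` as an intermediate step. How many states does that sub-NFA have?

8

Fragment for `(a|b)*`:
Each of the 2 symbol leaves contributes a 2-state fragment.
  a|b — 6 states
  (a|b)* — 8 states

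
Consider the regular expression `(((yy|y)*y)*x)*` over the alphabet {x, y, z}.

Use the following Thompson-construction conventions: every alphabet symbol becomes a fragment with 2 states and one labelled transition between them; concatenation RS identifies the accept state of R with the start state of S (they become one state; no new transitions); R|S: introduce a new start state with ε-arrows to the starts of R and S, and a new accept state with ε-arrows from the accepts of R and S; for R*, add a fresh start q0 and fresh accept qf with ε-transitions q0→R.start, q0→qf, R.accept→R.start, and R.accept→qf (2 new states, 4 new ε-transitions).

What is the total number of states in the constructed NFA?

15

Bottom-up over the parse tree:
Each of the 5 symbol leaves contributes a 2-state fragment.
  yy — 3 states
  yy|y — 7 states
  (yy|y)* — 9 states
  (yy|y)*y — 10 states
  ((yy|y)*y)* — 12 states
  ((yy|y)*y)*x — 13 states
  (((yy|y)*y)*x)* — 15 states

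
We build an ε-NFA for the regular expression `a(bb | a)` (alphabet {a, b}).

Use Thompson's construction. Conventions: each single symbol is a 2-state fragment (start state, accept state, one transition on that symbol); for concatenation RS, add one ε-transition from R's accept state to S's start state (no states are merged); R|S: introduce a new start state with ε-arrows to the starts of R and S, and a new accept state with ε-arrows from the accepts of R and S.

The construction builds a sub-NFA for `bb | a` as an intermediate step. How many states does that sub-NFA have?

Fragment for `bb | a`:
Each of the 3 symbol leaves contributes a 2-state fragment.
  bb → 4 states
  bb | a → 8 states

8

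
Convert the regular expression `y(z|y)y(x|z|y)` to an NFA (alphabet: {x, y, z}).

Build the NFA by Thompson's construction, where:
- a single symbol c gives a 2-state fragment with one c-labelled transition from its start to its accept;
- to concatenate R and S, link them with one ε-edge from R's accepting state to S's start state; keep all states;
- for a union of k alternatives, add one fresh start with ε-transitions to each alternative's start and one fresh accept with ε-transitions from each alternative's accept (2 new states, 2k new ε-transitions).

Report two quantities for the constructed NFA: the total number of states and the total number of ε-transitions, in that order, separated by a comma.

18, 13

Bottom-up over the parse tree:
Each of the 7 symbol leaves contributes 2 states and 0 ε-transitions.
  z|y = 6 states, 4 ε-transitions
  x|z|y = 8 states, 6 ε-transitions
  y(z|y)y(x|z|y) = 18 states, 13 ε-transitions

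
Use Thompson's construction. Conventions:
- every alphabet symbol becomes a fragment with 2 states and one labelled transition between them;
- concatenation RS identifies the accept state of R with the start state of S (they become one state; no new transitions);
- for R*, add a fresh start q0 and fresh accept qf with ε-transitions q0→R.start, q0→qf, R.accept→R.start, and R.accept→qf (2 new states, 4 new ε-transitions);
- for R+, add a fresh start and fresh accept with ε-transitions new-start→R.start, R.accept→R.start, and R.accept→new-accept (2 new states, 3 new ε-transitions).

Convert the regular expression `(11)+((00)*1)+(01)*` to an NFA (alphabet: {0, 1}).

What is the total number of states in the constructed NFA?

By structural recursion:
Each of the 7 symbol leaves contributes a 2-state fragment.
  11 → 3 states
  (11)+ → 5 states
  00 → 3 states
  (00)* → 5 states
  (00)*1 → 6 states
  ((00)*1)+ → 8 states
  01 → 3 states
  (01)* → 5 states
  (11)+((00)*1)+(01)* → 16 states

16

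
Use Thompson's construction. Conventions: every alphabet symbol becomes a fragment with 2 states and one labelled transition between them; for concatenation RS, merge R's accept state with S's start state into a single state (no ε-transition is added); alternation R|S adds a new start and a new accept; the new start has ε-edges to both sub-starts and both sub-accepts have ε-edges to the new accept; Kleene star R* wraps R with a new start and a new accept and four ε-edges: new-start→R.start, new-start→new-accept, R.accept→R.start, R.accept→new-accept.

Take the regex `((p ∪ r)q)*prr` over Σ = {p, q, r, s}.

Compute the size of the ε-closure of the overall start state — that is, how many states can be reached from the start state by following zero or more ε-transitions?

Let C(F) = |ε-closure(F.start)| within fragment F, and note whether F accepts ε. Symbol fragments have C = 1 and do not accept ε. Then:
  p ∪ r — new start ε-reaches every alternative's start; none of them accept ε, so the new accept is not reached: C = 1 + 1 + 1 = 3
  (p ∪ r)q — C equals the left operand's closure size = 3 (its accept is not ε-reachable, so the closure stops there)
  ((p ∪ r)q)* — new start has ε-edges to the inner start and to the new accept, so C = 2 + 3 = 5
  ((p ∪ r)q)*prr — the left operand accepts ε, so the closure extends into the next operand (the shared merged state is already counted); C = 5 + (1−1) = 5

5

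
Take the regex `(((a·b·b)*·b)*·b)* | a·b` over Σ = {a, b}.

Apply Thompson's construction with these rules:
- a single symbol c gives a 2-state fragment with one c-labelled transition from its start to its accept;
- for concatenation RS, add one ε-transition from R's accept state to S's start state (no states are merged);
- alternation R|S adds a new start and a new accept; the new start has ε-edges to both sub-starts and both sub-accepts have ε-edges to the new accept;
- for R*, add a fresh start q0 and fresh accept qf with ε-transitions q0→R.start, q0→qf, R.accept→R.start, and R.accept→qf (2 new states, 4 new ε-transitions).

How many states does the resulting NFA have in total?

Building bottom-up:
Each of the 7 symbol leaves contributes a 2-state fragment.
  a·b·b — 6 states
  (a·b·b)* — 8 states
  (a·b·b)*·b — 10 states
  ((a·b·b)*·b)* — 12 states
  ((a·b·b)*·b)*·b — 14 states
  (((a·b·b)*·b)*·b)* — 16 states
  a·b — 4 states
  (((a·b·b)*·b)*·b)* | a·b — 22 states

22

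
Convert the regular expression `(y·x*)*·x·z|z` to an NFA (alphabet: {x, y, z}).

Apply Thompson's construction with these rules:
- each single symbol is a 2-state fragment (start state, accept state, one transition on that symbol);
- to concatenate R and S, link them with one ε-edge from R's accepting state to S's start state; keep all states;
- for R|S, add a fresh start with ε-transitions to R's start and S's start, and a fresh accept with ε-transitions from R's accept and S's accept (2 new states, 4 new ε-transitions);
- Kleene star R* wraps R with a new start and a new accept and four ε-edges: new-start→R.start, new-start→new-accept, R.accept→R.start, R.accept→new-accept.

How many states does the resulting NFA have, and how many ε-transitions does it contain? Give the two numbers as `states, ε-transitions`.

Building bottom-up:
Each of the 5 symbol leaves contributes 2 states and 0 ε-transitions.
  x* : 4 states, 4 ε-transitions
  y·x* : 6 states, 5 ε-transitions
  (y·x*)* : 8 states, 9 ε-transitions
  (y·x*)*·x·z : 12 states, 11 ε-transitions
  (y·x*)*·x·z|z : 16 states, 15 ε-transitions

16, 15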